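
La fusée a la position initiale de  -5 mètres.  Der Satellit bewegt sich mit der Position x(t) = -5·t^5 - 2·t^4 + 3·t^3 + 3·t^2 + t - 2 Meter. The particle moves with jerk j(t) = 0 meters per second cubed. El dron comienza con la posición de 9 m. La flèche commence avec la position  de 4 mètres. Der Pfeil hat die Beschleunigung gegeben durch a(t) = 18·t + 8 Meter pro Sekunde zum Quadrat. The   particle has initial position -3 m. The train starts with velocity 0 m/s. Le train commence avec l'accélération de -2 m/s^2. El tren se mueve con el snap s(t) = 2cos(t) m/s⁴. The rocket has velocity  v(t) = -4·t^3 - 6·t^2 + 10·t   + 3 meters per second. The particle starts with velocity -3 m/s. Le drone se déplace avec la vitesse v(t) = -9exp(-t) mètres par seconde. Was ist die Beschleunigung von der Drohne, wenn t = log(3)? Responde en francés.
Pour résoudre ceci, nous devons prendre 1 dérivée de notre équation de la vitesse v(t) = -9·exp(-t). En prenant d/dt de v(t), nous trouvons a(t) = 9·exp(-t). En utilisant a(t) = 9·exp(-t) et en substituant t = log(3), nous trouvons a = 3.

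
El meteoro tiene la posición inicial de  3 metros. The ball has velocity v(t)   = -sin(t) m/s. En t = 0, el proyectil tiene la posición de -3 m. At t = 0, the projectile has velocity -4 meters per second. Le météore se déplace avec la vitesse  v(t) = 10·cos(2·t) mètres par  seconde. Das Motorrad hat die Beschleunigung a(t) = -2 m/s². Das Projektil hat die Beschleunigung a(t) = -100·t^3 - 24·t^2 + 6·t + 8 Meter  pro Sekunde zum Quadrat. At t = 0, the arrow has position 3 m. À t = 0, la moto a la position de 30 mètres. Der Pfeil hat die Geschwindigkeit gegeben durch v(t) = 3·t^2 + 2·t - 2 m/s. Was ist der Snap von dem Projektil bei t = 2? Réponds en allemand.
Wir müssen unsere Gleichung für die Beschleunigung a(t) = -100·t^3 - 24·t^2 + 6·t + 8 2-mal ableiten. Mit d/dt von a(t) finden wir j(t) = -300·t^2 - 48·t + 6. Durch Ableiten von dem Ruck erhalten wir den Snap: s(t) = -600·t - 48. Aus der Gleichung für den Snap s(t) = -600·t - 48, setzen wir t = 2 ein und erhalten s = -1248.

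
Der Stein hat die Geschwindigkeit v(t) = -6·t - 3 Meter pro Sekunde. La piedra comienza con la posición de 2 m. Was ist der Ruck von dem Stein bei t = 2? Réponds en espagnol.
Partiendo de la velocidad v(t) = -6·t - 3, tomamos 2 derivadas. Tomando d/dt de v(t), encontramos a(t) = -6. Tomando d/dt de a(t), encontramos j(t) = 0. Tenemos la sacudida j(t) = 0. Sustituyendo t = 2: j(2) = 0.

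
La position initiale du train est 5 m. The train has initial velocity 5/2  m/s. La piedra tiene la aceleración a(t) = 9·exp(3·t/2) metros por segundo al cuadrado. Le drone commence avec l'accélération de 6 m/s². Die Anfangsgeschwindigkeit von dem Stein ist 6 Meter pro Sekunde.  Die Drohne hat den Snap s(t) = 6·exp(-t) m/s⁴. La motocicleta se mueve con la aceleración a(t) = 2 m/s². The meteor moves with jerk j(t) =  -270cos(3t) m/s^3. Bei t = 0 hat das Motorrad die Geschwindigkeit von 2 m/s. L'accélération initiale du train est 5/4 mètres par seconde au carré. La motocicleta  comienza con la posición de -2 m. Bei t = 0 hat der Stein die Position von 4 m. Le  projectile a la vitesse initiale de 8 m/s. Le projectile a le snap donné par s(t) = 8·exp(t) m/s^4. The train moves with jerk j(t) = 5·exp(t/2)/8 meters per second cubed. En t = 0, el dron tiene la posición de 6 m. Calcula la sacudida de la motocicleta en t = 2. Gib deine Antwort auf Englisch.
Starting from acceleration a(t) = 2, we take 1 derivative. Taking d/dt of a(t), we find j(t) = 0. We have jerk j(t) = 0. Substituting t = 2: j(2) = 0.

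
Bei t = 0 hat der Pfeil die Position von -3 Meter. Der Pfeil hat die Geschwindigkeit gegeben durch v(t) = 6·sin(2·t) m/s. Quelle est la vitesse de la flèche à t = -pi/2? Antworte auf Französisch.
Nous avons la vitesse v(t) = 6·sin(2·t). En substituant t = -pi/2: v(-pi/2) = 0.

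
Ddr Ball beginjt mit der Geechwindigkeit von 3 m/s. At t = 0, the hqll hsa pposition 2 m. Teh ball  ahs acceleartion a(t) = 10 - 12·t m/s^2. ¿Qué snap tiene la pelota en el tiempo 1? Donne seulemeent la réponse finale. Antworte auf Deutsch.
Bei t = 1, s = 0.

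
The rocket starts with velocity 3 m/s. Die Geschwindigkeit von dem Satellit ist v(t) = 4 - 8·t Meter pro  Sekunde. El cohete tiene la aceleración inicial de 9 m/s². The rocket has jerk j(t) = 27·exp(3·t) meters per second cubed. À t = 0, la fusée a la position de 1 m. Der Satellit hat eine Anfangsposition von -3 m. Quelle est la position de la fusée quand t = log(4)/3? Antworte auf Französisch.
Nous devons intégrer notre équation du jerk j(t) = 27·exp(3·t) 3 fois. En intégrant le jerk et en utilisant la condition initiale a(0) = 9, nous obtenons a(t) = 9·exp(3·t). En intégrant l'accélération et en utilisant la condition initiale v(0) = 3, nous obtenons v(t) = 3·exp(3·t). L'intégrale de la vitesse, avec x(0) = 1, donne la position: x(t) = exp(3·t). En utilisant x(t) = exp(3·t) et en substituant t = log(4)/3, nous trouvons x = 4.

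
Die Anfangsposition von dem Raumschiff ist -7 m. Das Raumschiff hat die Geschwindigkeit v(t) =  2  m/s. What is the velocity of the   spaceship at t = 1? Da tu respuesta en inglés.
Using v(t) = 2 and substituting t = 1, we find v = 2.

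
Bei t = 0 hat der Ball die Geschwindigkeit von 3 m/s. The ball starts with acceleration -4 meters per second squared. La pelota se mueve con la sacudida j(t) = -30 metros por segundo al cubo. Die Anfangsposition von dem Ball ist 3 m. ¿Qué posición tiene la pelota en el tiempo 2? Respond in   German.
Um dies zu lösen, müssen wir 3 Integrale unserer Gleichung für den Ruck j(t) = -30 finden. Das Integral von dem Ruck ist die Beschleunigung. Mit a(0) = -4 erhalten wir a(t) = -30·t - 4. Die Stammfunktion von der Beschleunigung ist die Geschwindigkeit. Mit v(0) = 3 erhalten wir v(t) = -15·t^2 - 4·t + 3. Die Stammfunktion von der Geschwindigkeit ist die Position. Mit x(0) = 3 erhalten wir x(t) = -5·t^3 - 2·t^2 + 3·t + 3. Aus der Gleichung für die Position x(t) = -5·t^3 - 2·t^2 + 3·t + 3, setzen wir t = 2 ein und erhalten x = -39.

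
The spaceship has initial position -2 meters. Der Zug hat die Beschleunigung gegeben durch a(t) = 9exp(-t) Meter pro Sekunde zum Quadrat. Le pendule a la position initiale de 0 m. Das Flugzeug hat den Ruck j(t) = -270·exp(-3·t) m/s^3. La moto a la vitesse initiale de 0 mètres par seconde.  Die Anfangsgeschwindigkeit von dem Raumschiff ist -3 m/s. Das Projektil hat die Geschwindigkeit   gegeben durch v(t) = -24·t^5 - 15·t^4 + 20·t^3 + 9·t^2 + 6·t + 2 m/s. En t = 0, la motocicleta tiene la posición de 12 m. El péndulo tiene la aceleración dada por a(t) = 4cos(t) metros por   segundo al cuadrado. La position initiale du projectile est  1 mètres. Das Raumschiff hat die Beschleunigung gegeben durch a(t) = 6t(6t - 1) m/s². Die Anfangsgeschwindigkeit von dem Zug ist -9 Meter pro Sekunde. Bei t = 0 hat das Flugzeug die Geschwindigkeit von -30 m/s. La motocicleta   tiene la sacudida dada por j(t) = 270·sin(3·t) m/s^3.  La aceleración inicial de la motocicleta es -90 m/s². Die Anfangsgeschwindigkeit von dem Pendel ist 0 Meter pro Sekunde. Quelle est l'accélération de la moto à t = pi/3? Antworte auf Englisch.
To find the answer, we compute 1 antiderivative of j(t) = 270·sin(3·t). Taking ∫j(t)dt and applying a(0) = -90, we find a(t) = -90·cos(3·t). Using a(t) = -90·cos(3·t) and substituting t = pi/3, we find a = 90.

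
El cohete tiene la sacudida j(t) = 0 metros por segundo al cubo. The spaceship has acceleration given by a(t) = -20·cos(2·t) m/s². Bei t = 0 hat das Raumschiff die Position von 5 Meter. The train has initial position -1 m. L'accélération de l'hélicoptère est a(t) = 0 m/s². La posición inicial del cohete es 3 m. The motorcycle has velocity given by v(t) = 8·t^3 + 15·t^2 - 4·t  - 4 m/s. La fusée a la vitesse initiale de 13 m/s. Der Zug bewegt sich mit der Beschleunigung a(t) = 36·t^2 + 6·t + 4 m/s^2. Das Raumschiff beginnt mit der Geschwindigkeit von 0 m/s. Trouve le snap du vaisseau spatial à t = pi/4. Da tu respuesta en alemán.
Wir müssen unsere Gleichung für die Beschleunigung a(t) = -20·cos(2·t) 2-mal ableiten. Mit d/dt von a(t) finden wir j(t) = 40·sin(2·t). Die Ableitung von dem Ruck ergibt den Snap: s(t) = 80·cos(2·t). Mit s(t) = 80·cos(2·t) und Einsetzen von t = pi/4, finden wir s = 0.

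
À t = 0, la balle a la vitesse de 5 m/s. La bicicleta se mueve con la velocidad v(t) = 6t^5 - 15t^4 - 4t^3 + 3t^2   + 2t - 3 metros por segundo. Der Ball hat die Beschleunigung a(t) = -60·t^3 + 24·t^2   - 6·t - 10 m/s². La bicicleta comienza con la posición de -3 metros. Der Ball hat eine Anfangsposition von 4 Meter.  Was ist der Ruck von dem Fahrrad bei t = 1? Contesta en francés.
En partant de la vitesse v(t) = 6·t^5 - 15·t^4 - 4·t^3 + 3·t^2 + 2·t - 3, nous prenons 2 dérivées. En prenant d/dt de v(t), nous trouvons a(t) = 30·t^4 - 60·t^3 - 12·t^2 + 6·t + 2. En prenant d/dt de a(t), nous trouvons j(t) = 120·t^3 - 180·t^2 - 24·t + 6. Nous avons le jerk j(t) = 120·t^3 - 180·t^2 - 24·t + 6. En substituant t = 1: j(1) = -78.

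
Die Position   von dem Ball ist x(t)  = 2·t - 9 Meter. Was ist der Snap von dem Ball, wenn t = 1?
Ausgehend von der Position x(t) = 2·t - 9, nehmen wir 4 Ableitungen. Mit d/dt von x(t) finden wir v(t) = 2. Die Ableitung von der Geschwindigkeit ergibt die Beschleunigung: a(t) = 0. Durch Ableiten von der Beschleunigung erhalten wir den Ruck: j(t) = 0. Die Ableitung von dem Ruck ergibt den Snap: s(t) = 0. Wir haben den Snap s(t) = 0. Durch Einsetzen von t = 1: s(1) = 0.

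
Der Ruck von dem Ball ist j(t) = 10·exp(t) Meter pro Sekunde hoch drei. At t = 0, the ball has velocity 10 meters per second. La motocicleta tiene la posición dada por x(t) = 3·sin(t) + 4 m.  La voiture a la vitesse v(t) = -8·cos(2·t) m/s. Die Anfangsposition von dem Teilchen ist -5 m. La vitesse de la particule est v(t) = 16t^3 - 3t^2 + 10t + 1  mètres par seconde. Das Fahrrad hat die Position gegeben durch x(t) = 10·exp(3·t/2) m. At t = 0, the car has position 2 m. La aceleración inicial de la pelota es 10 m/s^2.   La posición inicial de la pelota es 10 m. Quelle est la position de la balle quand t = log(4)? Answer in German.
Um dies zu lösen, müssen wir 3 Stammfunktionen unserer Gleichung für den Ruck j(t) = 10·exp(t) finden. Mit ∫j(t)dt und Anwendung von a(0) = 10, finden wir a(t) = 10·exp(t). Durch Integration von der Beschleunigung und Verwendung der Anfangsbedingung v(0) = 10, erhalten wir v(t) = 10·exp(t). Durch Integration von der Geschwindigkeit und Verwendung der Anfangsbedingung x(0) = 10, erhalten wir x(t) = 10·exp(t). Wir haben die Position x(t) = 10·exp(t). Durch Einsetzen von t = log(4): x(log(4)) = 40.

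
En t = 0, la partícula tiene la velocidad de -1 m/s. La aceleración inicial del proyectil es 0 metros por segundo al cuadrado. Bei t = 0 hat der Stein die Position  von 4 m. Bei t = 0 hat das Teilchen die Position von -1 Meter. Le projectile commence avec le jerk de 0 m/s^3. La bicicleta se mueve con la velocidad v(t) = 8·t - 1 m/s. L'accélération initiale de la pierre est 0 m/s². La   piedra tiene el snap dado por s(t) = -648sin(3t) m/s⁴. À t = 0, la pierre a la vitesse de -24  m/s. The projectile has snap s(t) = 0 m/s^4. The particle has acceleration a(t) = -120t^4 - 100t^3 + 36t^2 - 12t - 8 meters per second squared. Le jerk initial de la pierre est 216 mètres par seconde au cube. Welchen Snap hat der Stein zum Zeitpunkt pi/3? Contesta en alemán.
Aus der Gleichung für den Snap s(t) = -648·sin(3·t), setzen wir t = pi/3 ein und erhalten s = 0.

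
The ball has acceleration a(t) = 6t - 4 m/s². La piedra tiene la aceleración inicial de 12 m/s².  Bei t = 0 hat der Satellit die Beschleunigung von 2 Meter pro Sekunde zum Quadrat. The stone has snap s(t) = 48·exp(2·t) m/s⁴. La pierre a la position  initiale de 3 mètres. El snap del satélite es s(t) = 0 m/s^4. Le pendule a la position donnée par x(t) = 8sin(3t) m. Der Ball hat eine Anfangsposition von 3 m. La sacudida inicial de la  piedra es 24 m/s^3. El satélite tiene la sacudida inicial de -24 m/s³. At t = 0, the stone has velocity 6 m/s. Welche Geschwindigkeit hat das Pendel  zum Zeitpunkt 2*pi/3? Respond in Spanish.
Para resolver esto, necesitamos tomar 1 derivada de nuestra ecuación de la posición x(t) = 8·sin(3·t). Tomando d/dt de x(t), encontramos v(t) = 24·cos(3·t). Tenemos la velocidad v(t) = 24·cos(3·t). Sustituyendo t = 2*pi/3: v(2*pi/3) = 24.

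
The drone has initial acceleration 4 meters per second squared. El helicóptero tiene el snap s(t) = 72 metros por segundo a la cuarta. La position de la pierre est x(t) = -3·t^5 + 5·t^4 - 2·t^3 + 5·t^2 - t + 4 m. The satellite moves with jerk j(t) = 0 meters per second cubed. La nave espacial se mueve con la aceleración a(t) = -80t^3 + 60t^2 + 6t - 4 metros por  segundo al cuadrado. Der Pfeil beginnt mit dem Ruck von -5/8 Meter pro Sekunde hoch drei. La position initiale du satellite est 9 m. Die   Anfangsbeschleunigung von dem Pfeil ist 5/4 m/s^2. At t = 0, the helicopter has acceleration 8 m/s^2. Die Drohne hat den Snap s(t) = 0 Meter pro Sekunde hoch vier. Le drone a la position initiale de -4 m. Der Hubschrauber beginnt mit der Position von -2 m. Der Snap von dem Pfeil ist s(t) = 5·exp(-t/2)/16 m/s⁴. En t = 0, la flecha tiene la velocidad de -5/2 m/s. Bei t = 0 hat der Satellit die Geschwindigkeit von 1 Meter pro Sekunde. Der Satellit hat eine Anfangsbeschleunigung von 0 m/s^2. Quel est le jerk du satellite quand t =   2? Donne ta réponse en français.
En utilisant j(t) = 0 et en substituant t = 2, nous trouvons j = 0.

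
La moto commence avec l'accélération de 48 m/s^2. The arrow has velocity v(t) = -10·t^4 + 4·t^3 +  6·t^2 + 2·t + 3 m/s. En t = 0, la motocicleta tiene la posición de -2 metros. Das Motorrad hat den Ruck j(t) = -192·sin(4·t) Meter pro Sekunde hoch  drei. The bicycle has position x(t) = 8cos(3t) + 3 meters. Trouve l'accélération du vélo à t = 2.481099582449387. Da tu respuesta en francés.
En partant de la position x(t) = 8·cos(3·t) + 3, nous prenons 2 dérivées. En dérivant la position, nous obtenons la vitesse: v(t) = -24·sin(3·t). En dérivant la vitesse, nous obtenons l'accélération: a(t) = -72·cos(3·t). De l'équation de l'accélération a(t) = -72·cos(3·t), nous substituons t = 2.481099582449387 pour obtenir a = -28.7449577667218.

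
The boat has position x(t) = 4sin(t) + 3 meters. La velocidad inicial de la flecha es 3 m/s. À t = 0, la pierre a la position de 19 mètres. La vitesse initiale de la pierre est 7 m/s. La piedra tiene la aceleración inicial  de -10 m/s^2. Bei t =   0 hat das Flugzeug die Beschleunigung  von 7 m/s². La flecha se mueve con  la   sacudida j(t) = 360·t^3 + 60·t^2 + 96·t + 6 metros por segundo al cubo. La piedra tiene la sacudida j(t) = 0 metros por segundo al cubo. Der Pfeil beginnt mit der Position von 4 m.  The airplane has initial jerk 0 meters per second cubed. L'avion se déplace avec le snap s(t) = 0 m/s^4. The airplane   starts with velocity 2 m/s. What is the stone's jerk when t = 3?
From the given jerk equation j(t) = 0, we substitute t = 3 to get j = 0.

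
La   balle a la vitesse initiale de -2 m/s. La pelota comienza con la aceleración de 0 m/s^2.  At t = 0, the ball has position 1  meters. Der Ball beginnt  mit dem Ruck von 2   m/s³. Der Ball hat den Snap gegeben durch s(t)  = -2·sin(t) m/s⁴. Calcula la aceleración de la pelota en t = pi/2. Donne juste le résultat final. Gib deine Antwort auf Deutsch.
Die Beschleunigung bei t = pi/2 ist a = 2.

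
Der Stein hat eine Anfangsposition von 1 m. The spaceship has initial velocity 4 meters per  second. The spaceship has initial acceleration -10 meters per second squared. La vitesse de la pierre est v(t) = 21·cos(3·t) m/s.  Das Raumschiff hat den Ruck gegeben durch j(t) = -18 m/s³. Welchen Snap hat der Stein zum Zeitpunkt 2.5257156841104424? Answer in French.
Pour résoudre ceci, nous devons prendre 3 dérivées de notre équation de la vitesse v(t) = 21·cos(3·t). En prenant d/dt de v(t), nous trouvons a(t) = -63·sin(3·t). En prenant d/dt de a(t), nous trouvons j(t) = -189·cos(3·t). En dérivant le jerk, nous obtenons le snap: s(t) = 567·sin(3·t). En utilisant s(t) = 567·sin(3·t) et en substituant t = 2.5257156841104424, nous trouvons s = 545.411703654095.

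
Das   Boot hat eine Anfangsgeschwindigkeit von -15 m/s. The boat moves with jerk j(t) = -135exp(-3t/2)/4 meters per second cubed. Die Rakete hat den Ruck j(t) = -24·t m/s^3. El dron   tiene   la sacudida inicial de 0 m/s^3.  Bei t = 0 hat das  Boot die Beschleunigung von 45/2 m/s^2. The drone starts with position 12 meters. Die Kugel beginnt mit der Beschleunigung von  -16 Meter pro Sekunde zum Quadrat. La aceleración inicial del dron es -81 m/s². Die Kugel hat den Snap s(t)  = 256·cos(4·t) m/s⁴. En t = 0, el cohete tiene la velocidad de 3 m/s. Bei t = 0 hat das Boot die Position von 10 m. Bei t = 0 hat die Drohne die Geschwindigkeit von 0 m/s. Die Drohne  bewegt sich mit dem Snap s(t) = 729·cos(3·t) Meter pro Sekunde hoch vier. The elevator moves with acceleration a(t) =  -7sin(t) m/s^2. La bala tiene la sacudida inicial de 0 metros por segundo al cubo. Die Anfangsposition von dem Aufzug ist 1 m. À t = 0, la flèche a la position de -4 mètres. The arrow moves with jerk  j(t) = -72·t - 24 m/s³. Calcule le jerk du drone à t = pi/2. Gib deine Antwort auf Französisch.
Pour résoudre ceci, nous devons prendre 1 primitive de notre équation du snap s(t) = 729·cos(3·t). En intégrant le snap et en utilisant la condition initiale j(0) = 0, nous obtenons j(t) = 243·sin(3·t). En utilisant j(t) = 243·sin(3·t) et en substituant t = pi/2, nous trouvons j = -243.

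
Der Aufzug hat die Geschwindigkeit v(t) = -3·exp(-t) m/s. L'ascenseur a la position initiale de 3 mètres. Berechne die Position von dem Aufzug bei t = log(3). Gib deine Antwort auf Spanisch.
Para resolver esto, necesitamos tomar 1 integral de nuestra ecuación de la velocidad v(t) = -3·exp(-t). La antiderivada de la velocidad, con x(0) = 3, da la posición: x(t) = 3·exp(-t). De la ecuación de la posición x(t) = 3·exp(-t), sustituimos t = log(3) para obtener x = 1.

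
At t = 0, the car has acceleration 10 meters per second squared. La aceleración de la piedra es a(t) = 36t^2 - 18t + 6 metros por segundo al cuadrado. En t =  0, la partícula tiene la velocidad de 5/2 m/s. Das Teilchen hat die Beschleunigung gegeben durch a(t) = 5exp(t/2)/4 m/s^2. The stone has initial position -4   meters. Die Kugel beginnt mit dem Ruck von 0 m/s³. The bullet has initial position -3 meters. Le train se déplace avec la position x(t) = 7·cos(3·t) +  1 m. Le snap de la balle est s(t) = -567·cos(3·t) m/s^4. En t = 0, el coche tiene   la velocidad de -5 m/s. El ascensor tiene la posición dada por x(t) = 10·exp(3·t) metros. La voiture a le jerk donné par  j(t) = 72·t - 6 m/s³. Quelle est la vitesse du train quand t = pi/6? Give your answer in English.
We must differentiate our position equation x(t) = 7·cos(3·t) + 1 1 time. Differentiating position, we get velocity: v(t) = -21·sin(3·t). Using v(t) = -21·sin(3·t) and substituting t = pi/6, we find v = -21.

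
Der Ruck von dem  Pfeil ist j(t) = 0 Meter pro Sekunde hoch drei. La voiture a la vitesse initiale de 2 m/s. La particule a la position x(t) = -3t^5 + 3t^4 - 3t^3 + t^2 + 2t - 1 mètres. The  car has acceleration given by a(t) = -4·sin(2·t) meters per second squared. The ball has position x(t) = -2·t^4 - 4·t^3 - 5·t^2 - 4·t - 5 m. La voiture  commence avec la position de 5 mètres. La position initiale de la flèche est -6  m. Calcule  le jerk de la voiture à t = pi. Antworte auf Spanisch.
Debemos derivar nuestra ecuación de la aceleración a(t) = -4·sin(2·t) 1 vez. La derivada de la aceleración da la sacudida: j(t) = -8·cos(2·t). De la ecuación de la sacudida j(t) = -8·cos(2·t), sustituimos t = pi para obtener j = -8.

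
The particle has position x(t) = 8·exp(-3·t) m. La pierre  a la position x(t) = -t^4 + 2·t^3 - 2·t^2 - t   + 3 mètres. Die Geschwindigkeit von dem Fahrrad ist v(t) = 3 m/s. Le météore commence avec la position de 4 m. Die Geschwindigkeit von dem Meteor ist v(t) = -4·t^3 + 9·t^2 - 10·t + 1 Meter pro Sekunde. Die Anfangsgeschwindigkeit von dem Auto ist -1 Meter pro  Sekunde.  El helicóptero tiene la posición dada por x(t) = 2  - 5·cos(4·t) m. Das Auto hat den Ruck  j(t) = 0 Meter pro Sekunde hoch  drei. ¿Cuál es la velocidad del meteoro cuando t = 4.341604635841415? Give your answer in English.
From the given velocity equation v(t) = -4·t^3 + 9·t^2 - 10·t + 1, we substitute t = 4.341604635841415 to get v = -200.119110494069.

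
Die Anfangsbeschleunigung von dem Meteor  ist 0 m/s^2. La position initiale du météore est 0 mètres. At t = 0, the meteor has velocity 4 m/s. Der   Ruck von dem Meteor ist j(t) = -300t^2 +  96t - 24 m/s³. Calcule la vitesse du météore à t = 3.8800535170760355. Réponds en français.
En partant du jerk j(t) = -300·t^2 + 96·t - 24, nous prenons 2 primitives. En prenant ∫j(t)dt et en appliquant a(0) = 0, nous trouvons a(t) = 4·t·(-25·t^2 + 12·t - 6). La primitive de l'accélération est la vitesse. En utilisant v(0) = 4, nous obtenons v(t) = -25·t^4 + 16·t^3 - 12·t^2 + 4. De l'équation de la vitesse v(t) = -25·t^4 + 16·t^3 - 12·t^2 + 4, nous substituons t = 3.8800535170760355 pour obtenir v = -4908.22854841831.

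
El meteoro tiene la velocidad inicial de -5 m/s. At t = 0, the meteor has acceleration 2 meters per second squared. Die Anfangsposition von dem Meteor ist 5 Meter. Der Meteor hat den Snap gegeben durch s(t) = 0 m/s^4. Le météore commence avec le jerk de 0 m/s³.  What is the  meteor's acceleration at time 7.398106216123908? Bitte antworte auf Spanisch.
Partiendo del snap s(t) = 0, tomamos 2 antiderivadas. Tomando ∫s(t)dt y aplicando j(0) = 0, encontramos j(t) = 0. La antiderivada de la sacudida es la aceleración. Usando a(0) = 2, obtenemos a(t) = 2. De la ecuación de la aceleración a(t) = 2, sustituimos t = 7.398106216123908 para obtener a = 2.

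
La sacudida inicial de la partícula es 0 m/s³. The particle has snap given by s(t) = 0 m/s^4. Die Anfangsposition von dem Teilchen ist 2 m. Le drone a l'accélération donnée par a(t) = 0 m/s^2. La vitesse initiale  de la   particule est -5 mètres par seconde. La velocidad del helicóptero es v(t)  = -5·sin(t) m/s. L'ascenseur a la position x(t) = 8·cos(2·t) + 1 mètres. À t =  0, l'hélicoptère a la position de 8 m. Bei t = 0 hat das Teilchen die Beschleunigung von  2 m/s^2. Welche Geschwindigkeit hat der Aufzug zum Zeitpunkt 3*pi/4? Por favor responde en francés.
Pour résoudre ceci, nous devons prendre 1 dérivée de notre équation de la position x(t) = 8·cos(2·t) + 1. La dérivée de la position donne la vitesse: v(t) = -16·sin(2·t). De l'équation de la vitesse v(t) = -16·sin(2·t), nous substituons t = 3*pi/4 pour obtenir v = 16.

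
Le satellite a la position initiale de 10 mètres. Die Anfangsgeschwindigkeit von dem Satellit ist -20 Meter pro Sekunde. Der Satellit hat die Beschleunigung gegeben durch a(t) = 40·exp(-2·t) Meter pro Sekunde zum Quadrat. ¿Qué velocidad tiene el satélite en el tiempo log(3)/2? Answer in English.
We need to integrate our acceleration equation a(t) = 40·exp(-2·t) 1 time. The integral of acceleration is velocity. Using v(0) = -20, we get v(t) = -20·exp(-2·t). From the given velocity equation v(t) = -20·exp(-2·t), we substitute t = log(3)/2 to get v = -20/3.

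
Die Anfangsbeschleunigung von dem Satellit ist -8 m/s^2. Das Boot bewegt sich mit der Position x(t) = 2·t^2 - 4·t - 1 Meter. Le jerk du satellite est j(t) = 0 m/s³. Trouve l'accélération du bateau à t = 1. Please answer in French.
Pour résoudre ceci, nous devons prendre 2 dérivées de notre équation de la position x(t) = 2·t^2 - 4·t - 1. En dérivant la position, nous obtenons la vitesse: v(t) = 4·t - 4. En dérivant la vitesse, nous obtenons l'accélération: a(t) = 4. En utilisant a(t) = 4 et en substituant t = 1, nous trouvons a = 4.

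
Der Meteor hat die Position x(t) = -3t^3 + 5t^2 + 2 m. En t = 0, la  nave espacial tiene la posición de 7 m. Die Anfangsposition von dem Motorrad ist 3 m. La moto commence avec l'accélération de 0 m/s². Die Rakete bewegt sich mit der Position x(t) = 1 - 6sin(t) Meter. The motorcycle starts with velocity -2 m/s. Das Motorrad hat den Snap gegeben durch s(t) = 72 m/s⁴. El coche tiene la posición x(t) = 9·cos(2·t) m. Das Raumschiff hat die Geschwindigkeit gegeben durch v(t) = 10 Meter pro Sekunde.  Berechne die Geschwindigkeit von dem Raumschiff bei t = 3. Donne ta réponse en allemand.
Aus der Gleichung für die Geschwindigkeit v(t) = 10, setzen wir t = 3 ein und erhalten v = 10.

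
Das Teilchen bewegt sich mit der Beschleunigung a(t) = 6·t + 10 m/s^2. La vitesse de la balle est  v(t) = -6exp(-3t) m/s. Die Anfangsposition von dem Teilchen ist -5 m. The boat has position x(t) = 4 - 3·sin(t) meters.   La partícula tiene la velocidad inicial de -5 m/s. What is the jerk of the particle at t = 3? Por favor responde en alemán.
Wir müssen unsere Gleichung für die Beschleunigung a(t) = 6·t + 10 1-mal ableiten. Die Ableitung von der Beschleunigung ergibt den Ruck: j(t) = 6. Aus der Gleichung für den Ruck j(t) = 6, setzen wir t = 3 ein und erhalten j = 6.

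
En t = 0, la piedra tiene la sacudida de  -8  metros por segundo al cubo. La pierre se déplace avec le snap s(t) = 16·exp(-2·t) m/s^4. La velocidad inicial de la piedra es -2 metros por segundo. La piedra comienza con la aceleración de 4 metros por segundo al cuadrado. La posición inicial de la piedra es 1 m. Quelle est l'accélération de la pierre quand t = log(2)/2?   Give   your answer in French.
Nous devons intégrer notre équation du snap s(t) = 16·exp(-2·t) 2 fois. La primitive du snap est le jerk. En utilisant j(0) = -8, nous obtenons j(t) = -8·exp(-2·t). En intégrant le jerk et en utilisant la condition initiale a(0) = 4, nous obtenons a(t) = 4·exp(-2·t). De l'équation de l'accélération a(t) = 4·exp(-2·t), nous substituons t = log(2)/2 pour obtenir a = 2.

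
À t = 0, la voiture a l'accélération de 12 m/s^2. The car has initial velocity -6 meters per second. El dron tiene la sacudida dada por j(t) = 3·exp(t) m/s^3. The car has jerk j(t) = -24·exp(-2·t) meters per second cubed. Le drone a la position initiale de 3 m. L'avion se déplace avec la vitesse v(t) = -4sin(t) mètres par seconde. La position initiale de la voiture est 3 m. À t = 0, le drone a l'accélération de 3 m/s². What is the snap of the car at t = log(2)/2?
To solve this, we need to take 1 derivative of our jerk equation j(t) = -24·exp(-2·t). Differentiating jerk, we get snap: s(t) = 48·exp(-2·t). From the given snap equation s(t) = 48·exp(-2·t), we substitute t = log(2)/2 to get s = 24.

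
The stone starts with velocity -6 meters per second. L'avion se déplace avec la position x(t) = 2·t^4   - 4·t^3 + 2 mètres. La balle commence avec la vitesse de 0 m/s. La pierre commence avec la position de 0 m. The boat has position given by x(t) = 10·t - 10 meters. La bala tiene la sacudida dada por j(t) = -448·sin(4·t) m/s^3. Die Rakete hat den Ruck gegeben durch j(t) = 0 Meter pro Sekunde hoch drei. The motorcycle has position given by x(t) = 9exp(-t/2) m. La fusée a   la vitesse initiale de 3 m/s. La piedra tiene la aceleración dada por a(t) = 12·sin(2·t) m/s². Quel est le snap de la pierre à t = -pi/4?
Pour résoudre ceci, nous devons prendre 2 dérivées de notre équation de l'accélération a(t) = 12·sin(2·t). En dérivant l'accélération, nous obtenons le jerk: j(t) = 24·cos(2·t). En prenant d/dt de j(t), nous trouvons s(t) = -48·sin(2·t). De l'équation du snap s(t) = -48·sin(2·t), nous substituons t = -pi/4 pour obtenir s = 48.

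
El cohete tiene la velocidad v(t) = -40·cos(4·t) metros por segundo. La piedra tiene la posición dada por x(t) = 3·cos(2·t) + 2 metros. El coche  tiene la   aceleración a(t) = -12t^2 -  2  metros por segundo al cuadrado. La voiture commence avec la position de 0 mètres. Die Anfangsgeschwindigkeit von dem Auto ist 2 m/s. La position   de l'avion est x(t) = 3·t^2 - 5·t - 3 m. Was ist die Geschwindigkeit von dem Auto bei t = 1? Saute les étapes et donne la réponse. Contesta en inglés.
At t = 1, v = -4.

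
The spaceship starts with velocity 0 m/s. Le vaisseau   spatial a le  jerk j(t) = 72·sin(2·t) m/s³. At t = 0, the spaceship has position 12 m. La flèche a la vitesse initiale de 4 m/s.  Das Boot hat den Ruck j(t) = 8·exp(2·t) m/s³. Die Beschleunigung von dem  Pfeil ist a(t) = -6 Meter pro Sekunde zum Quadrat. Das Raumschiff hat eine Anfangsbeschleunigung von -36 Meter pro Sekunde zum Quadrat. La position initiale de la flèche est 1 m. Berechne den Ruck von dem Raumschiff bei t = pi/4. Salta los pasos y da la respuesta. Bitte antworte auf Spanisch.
j(pi/4) = 72.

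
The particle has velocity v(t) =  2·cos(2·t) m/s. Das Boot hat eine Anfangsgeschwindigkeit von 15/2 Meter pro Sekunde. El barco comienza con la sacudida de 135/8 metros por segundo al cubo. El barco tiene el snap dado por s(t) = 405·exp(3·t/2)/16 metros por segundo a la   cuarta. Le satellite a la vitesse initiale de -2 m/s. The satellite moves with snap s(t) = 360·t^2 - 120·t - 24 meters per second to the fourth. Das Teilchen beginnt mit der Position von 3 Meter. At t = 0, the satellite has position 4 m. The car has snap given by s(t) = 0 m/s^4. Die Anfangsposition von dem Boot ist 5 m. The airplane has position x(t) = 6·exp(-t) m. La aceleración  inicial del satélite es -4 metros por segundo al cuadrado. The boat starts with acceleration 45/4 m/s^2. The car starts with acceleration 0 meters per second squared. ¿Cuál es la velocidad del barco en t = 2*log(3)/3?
Debemos encontrar la integral de nuestra ecuación del snap s(t) = 405·exp(3·t/2)/16 3 veces. La integral del snap, con j(0) = 135/8, da la sacudida: j(t) = 135·exp(3·t/2)/8. Tomando ∫j(t)dt y aplicando a(0) = 45/4, encontramos a(t) = 45·exp(3·t/2)/4. Tomando ∫a(t)dt y aplicando v(0) = 15/2, encontramos v(t) = 15·exp(3·t/2)/2. Tenemos la velocidad v(t) = 15·exp(3·t/2)/2. Sustituyendo t = 2*log(3)/3: v(2*log(3)/3) = 45/2.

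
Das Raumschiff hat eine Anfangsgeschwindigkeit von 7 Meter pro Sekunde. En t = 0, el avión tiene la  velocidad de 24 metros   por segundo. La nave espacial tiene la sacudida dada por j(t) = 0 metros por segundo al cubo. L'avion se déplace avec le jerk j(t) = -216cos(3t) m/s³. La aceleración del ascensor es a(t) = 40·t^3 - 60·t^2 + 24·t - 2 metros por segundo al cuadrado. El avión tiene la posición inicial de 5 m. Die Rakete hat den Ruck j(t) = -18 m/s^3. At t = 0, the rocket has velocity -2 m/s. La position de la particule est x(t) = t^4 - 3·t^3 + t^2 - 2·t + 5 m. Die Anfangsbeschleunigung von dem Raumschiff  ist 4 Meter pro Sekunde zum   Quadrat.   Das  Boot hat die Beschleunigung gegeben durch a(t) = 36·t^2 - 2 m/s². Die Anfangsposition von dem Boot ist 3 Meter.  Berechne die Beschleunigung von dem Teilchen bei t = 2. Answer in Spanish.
Para resolver esto, necesitamos tomar 2 derivadas de nuestra ecuación de la posición x(t) = t^4 - 3·t^3 + t^2 - 2·t + 5. La derivada de la posición da la velocidad: v(t) = 4·t^3 - 9·t^2 + 2·t - 2. Derivando la velocidad, obtenemos la aceleración: a(t) = 12·t^2 - 18·t + 2. Usando a(t) = 12·t^2 - 18·t + 2 y sustituyendo t = 2, encontramos a = 14.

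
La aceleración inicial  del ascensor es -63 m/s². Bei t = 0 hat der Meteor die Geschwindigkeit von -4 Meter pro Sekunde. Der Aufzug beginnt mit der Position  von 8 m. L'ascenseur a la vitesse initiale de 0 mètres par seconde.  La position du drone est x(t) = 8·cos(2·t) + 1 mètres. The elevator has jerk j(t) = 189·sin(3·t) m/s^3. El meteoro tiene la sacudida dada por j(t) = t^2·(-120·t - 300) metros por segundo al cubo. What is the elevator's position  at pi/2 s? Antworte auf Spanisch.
Necesitamos integrar nuestra ecuación de la sacudida j(t) = 189·sin(3·t) 3 veces. Tomando ∫j(t)dt y aplicando a(0) = -63, encontramos a(t) = -63·cos(3·t). Tomando ∫a(t)dt y aplicando v(0) = 0, encontramos v(t) = -21·sin(3·t). La antiderivada de la velocidad es la posición. Usando x(0) = 8, obtenemos x(t) = 7·cos(3·t) + 1. Usando x(t) = 7·cos(3·t) + 1 y sustituyendo t = pi/2, encontramos x = 1.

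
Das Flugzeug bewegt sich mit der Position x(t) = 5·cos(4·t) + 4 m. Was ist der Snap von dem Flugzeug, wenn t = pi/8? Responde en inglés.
Starting from position x(t) = 5·cos(4·t) + 4, we take 4 derivatives. Taking d/dt of x(t), we find v(t) = -20·sin(4·t). The derivative of velocity gives acceleration: a(t) = -80·cos(4·t). Taking d/dt of a(t), we find j(t) = 320·sin(4·t). Differentiating jerk, we get snap: s(t) = 1280·cos(4·t). From the given snap equation s(t) = 1280·cos(4·t), we substitute t = pi/8 to get s = 0.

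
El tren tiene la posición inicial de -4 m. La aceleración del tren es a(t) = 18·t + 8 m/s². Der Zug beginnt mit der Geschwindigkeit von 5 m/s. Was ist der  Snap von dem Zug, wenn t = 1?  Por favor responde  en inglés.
To solve this, we need to take 2 derivatives of our acceleration equation a(t) = 18·t + 8. The derivative of acceleration gives jerk: j(t) = 18. The derivative of jerk gives snap: s(t) = 0. We have snap s(t) = 0. Substituting t = 1: s(1) = 0.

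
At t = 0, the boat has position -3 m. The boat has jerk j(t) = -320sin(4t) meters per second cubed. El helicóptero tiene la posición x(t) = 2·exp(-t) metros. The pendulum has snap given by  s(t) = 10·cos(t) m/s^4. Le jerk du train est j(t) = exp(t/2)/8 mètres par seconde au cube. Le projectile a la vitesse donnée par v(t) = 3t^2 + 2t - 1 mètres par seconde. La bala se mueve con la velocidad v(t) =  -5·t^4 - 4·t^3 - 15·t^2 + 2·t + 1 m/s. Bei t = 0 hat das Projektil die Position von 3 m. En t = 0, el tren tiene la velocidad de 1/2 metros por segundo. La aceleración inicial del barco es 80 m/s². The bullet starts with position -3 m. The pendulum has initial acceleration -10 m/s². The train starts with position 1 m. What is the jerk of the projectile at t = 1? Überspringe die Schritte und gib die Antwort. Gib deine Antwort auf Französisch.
j(1) = 6.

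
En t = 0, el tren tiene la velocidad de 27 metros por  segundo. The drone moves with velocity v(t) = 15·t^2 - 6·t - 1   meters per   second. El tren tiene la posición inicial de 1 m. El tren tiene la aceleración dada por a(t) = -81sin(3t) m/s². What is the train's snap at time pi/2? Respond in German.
Um dies zu lösen, müssen wir 2 Ableitungen unserer Gleichung für die Beschleunigung a(t) = -81·sin(3·t) nehmen. Die Ableitung von der Beschleunigung ergibt den Ruck: j(t) = -243·cos(3·t). Die Ableitung von dem Ruck ergibt den Snap: s(t) = 729·sin(3·t). Wir haben den Snap s(t) = 729·sin(3·t). Durch Einsetzen von t = pi/2: s(pi/2) = -729.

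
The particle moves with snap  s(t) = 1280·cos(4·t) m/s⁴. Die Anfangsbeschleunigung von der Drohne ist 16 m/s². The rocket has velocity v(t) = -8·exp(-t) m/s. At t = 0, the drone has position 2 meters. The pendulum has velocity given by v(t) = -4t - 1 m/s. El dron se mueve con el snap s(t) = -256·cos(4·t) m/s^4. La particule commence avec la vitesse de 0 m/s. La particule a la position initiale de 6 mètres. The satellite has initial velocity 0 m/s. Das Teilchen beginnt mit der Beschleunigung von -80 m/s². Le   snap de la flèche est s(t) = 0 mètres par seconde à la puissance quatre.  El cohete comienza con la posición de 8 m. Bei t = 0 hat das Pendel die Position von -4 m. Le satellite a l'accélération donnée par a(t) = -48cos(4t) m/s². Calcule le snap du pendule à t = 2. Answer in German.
Ausgehend von der Geschwindigkeit v(t) = -4·t - 1, nehmen wir 3 Ableitungen. Die Ableitung von der Geschwindigkeit ergibt die Beschleunigung: a(t) = -4. Die Ableitung von der Beschleunigung ergibt den Ruck: j(t) = 0. Durch Ableiten von dem Ruck erhalten wir den Snap: s(t) = 0. Wir haben den Snap s(t) = 0. Durch Einsetzen von t = 2: s(2) = 0.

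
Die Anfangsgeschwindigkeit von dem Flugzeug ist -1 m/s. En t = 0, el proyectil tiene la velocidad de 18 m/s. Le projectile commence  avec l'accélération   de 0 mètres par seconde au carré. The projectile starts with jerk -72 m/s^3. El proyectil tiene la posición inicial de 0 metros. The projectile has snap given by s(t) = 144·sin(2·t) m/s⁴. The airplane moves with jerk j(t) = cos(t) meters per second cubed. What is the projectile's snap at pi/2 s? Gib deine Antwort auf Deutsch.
Mit s(t) = 144·sin(2·t) und Einsetzen von t = pi/2, finden wir s = 0.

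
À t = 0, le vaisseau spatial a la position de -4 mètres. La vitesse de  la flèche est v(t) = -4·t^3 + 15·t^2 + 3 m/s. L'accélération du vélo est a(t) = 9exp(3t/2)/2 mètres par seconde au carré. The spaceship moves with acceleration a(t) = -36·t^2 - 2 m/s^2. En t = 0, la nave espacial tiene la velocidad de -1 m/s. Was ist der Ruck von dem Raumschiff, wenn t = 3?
Ausgehend von der Beschleunigung a(t) = -36·t^2 - 2, nehmen wir 1 Ableitung. Die Ableitung von der Beschleunigung ergibt den Ruck: j(t) = -72·t. Aus der Gleichung für den Ruck j(t) = -72·t, setzen wir t = 3 ein und erhalten j = -216.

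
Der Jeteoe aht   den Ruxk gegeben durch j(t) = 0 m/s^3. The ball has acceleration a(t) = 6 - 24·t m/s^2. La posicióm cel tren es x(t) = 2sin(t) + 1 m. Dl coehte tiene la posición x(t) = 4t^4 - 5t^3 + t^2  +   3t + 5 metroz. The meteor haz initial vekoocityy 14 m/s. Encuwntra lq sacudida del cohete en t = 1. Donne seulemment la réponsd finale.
En t = 1, j = 66.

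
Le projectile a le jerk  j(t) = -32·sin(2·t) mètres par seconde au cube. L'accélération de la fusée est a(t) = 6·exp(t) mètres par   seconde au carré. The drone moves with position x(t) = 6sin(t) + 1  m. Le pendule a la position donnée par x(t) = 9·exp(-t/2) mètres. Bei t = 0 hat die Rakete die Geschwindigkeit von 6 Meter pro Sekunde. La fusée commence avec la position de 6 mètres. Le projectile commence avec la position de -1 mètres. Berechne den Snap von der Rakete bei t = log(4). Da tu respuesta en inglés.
To solve this, we need to take 2 derivatives of our acceleration equation a(t) = 6·exp(t). Differentiating acceleration, we get jerk: j(t) = 6·exp(t). The derivative of jerk gives snap: s(t) = 6·exp(t). We have snap s(t) = 6·exp(t). Substituting t = log(4): s(log(4)) = 24.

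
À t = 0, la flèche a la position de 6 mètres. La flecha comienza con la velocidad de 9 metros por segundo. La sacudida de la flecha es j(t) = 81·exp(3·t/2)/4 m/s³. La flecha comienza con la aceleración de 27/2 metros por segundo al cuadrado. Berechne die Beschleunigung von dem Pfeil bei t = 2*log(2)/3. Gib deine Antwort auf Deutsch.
Wir müssen unsere Gleichung für den Ruck j(t) = 81·exp(3·t/2)/4 1-mal integrieren. Das Integral von dem Ruck, mit a(0) = 27/2, ergibt die Beschleunigung: a(t) = 27·exp(3·t/2)/2. Aus der Gleichung für die Beschleunigung a(t) = 27·exp(3·t/2)/2, setzen wir t = 2*log(2)/3 ein und erhalten a = 27.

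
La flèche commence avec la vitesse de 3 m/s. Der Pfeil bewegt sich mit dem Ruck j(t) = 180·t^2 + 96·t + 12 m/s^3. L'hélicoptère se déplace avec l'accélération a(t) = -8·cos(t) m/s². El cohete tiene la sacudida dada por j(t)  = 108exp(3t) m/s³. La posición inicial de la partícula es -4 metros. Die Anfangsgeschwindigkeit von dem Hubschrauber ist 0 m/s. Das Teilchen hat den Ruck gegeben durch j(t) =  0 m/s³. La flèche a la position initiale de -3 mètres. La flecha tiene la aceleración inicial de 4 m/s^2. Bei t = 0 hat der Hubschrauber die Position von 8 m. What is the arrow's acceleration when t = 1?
We need to integrate our jerk equation j(t) = 180·t^2 + 96·t + 12 1 time. Taking ∫j(t)dt and applying a(0) = 4, we find a(t) = 60·t^3 + 48·t^2 + 12·t + 4. We have acceleration a(t) = 60·t^3 + 48·t^2 + 12·t + 4. Substituting t = 1: a(1) = 124.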